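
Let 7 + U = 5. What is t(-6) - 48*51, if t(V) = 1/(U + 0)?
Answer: -4897/2 ≈ -2448.5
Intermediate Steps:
U = -2 (U = -7 + 5 = -2)
t(V) = -½ (t(V) = 1/(-2 + 0) = 1/(-2) = -½)
t(-6) - 48*51 = -½ - 48*51 = -½ - 2448 = -4897/2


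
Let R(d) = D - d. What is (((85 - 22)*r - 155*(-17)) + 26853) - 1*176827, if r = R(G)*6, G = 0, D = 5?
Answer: -145449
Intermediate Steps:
R(d) = 5 - d
r = 30 (r = (5 - 1*0)*6 = (5 + 0)*6 = 5*6 = 30)
(((85 - 22)*r - 155*(-17)) + 26853) - 1*176827 = (((85 - 22)*30 - 155*(-17)) + 26853) - 1*176827 = ((63*30 + 2635) + 26853) - 176827 = ((1890 + 2635) + 26853) - 176827 = (4525 + 26853) - 176827 = 31378 - 176827 = -145449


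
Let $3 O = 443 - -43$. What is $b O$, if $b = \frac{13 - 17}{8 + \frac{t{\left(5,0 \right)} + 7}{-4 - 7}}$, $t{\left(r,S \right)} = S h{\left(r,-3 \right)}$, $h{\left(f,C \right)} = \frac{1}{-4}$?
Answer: $-88$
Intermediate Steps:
$h{\left(f,C \right)} = - \frac{1}{4}$
$t{\left(r,S \right)} = - \frac{S}{4}$ ($t{\left(r,S \right)} = S \left(- \frac{1}{4}\right) = - \frac{S}{4}$)
$O = 162$ ($O = \frac{443 - -43}{3} = \frac{443 + 43}{3} = \frac{1}{3} \cdot 486 = 162$)
$b = - \frac{44}{81}$ ($b = \frac{13 - 17}{8 + \frac{\left(- \frac{1}{4}\right) 0 + 7}{-4 - 7}} = - \frac{4}{8 + \frac{0 + 7}{-11}} = - \frac{4}{8 + 7 \left(- \frac{1}{11}\right)} = - \frac{4}{8 - \frac{7}{11}} = - \frac{4}{\frac{81}{11}} = \left(-4\right) \frac{11}{81} = - \frac{44}{81} \approx -0.54321$)
$b O = \left(- \frac{44}{81}\right) 162 = -88$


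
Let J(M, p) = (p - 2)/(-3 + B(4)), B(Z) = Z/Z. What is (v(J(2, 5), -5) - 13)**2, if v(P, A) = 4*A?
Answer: 1089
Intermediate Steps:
B(Z) = 1
J(M, p) = 1 - p/2 (J(M, p) = (p - 2)/(-3 + 1) = (-2 + p)/(-2) = (-2 + p)*(-1/2) = 1 - p/2)
(v(J(2, 5), -5) - 13)**2 = (4*(-5) - 13)**2 = (-20 - 13)**2 = (-33)**2 = 1089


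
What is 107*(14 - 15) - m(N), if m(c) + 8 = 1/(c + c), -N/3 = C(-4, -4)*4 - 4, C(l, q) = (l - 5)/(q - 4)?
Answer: -296/3 ≈ -98.667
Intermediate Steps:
C(l, q) = (-5 + l)/(-4 + q)
N = -3/2 (N = -3*(((-5 - 4)/(-4 - 4))*4 - 4) = -3*((-9/(-8))*4 - 4) = -3*(-⅛*(-9)*4 - 4) = -3*((9/8)*4 - 4) = -3*(9/2 - 4) = -3*½ = -3/2 ≈ -1.5000)
m(c) = -8 + 1/(2*c) (m(c) = -8 + 1/(c + c) = -8 + 1/(2*c))
107*(14 - 15) - m(N) = 107*(14 - 15) - (-8 + 1/(2*(-3/2))) = 107*(-1) - (-8 + (½)*(-⅔)) = -107 - (-8 - ⅓) = -107 - 1*(-25/3) = -107 + 25/3 = -296/3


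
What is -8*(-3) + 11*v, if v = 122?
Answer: 1366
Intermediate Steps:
-8*(-3) + 11*v = -8*(-3) + 11*122 = 24 + 1342 = 1366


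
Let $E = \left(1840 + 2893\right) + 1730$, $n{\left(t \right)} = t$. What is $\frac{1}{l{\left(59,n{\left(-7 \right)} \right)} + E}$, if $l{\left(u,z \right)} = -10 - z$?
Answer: $\frac{1}{6460} \approx 0.0001548$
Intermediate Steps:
$E = 6463$ ($E = 4733 + 1730 = 6463$)
$\frac{1}{l{\left(59,n{\left(-7 \right)} \right)} + E} = \frac{1}{\left(-10 - -7\right) + 6463} = \frac{1}{\left(-10 + 7\right) + 6463} = \frac{1}{-3 + 6463} = \frac{1}{6460}$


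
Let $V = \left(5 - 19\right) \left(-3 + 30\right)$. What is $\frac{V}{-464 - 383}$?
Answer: $\frac{54}{121} \approx 0.44628$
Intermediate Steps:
$V = -378$ ($V = \left(-14\right) 27 = -378$)
$\frac{V}{-464 - 383} = - \frac{378}{-464 - 383} = - \frac{378}{-847} = \left(-378\right) \left(- \frac{1}{847}\right) = \frac{54}{121}$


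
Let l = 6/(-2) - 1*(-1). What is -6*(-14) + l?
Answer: 82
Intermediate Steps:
l = -2 (l = 6*(-½) + 1 = -3 + 1 = -2)
-6*(-14) + l = -6*(-14) - 2 = 84 - 2 = 82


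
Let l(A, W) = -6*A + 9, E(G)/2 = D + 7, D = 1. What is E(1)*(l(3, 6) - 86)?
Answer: -1520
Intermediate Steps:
E(G) = 16 (E(G) = 2*(1 + 7) = 2*8 = 16)
l(A, W) = 9 - 6*A
E(1)*(l(3, 6) - 86) = 16*((9 - 6*3) - 86) = 16*((9 - 18) - 86) = 16*(-9 - 86) = 16*(-95) = -1520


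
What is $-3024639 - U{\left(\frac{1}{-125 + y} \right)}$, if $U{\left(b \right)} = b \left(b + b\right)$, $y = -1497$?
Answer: $- \frac{3978737175439}{1315442} \approx -3.0246 \cdot 10^{6}$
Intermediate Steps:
$U{\left(b \right)} = 2 b^{2}$ ($U{\left(b \right)} = b 2 b = 2 b^{2}$)
$-3024639 - U{\left(\frac{1}{-125 + y} \right)} = -3024639 - 2 \left(\frac{1}{-125 - 1497}\right)^{2} = -3024639 - 2 \left(\frac{1}{-1622}\right)^{2} = -3024639 - 2 \left(- \frac{1}{1622}\right)^{2} = -3024639 - 2 \cdot \frac{1}{2630884} = -3024639 - \frac{1}{1315442} = - \frac{3978737175439}{1315442}$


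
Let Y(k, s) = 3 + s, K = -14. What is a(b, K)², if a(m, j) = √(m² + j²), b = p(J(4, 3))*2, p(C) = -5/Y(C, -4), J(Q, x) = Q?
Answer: 296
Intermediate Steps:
p(C) = 5 (p(C) = -5/(3 - 4) = -5/(-1) = -5*(-1) = 5)
b = 10 (b = 5*2 = 10)
a(m, j) = √(j² + m²)
a(b, K)² = (√((-14)² + 10²))² = (√(196 + 100))² = (√296)² = (2*√74)² = 296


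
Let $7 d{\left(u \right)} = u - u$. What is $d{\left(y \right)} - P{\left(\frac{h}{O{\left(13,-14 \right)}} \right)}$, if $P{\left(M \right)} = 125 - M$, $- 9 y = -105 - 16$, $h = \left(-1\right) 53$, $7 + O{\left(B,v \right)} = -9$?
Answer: $- \frac{1947}{16} \approx -121.69$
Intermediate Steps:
$O{\left(B,v \right)} = -16$ ($O{\left(B,v \right)} = -7 - 9 = -16$)
$h = -53$
$y = \frac{121}{9}$ ($y = - \frac{-105 - 16}{9} = \left(- \frac{1}{9}\right) \left(-121\right) = \frac{121}{9} \approx 13.444$)
$d{\left(u \right)} = 0$ ($d{\left(u \right)} = \frac{u - u}{7} = \frac{1}{7} \cdot 0 = 0$)
$d{\left(y \right)} - P{\left(\frac{h}{O{\left(13,-14 \right)}} \right)} = 0 - \left(125 - - \frac{53}{-16}\right) = 0 - \left(125 - \left(-53\right) \left(- \frac{1}{16}\right)\right) = 0 - \left(125 - \frac{53}{16}\right) = 0 - \frac{1947}{16} = - \frac{1947}{16}$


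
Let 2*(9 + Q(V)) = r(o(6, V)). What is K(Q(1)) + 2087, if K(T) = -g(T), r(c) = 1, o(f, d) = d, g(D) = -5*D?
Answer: 4089/2 ≈ 2044.5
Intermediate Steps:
Q(V) = -17/2 (Q(V) = -9 + (½)*1 = -9 + ½ = -17/2)
K(T) = 5*T (K(T) = -(-5)*T = 5*T)
K(Q(1)) + 2087 = 5*(-17/2) + 2087 = -85/2 + 2087 = 4089/2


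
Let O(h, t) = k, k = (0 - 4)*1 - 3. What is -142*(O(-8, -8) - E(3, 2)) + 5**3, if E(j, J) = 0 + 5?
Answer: 1829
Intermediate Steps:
E(j, J) = 5
k = -7 (k = -4*1 - 3 = -4 - 3 = -7)
O(h, t) = -7
-142*(O(-8, -8) - E(3, 2)) + 5**3 = -142*(-7 - 1*5) + 5**3 = -142*(-7 - 5) + 125 = -142*(-12) + 125 = 1704 + 125 = 1829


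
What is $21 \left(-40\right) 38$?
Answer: $-31920$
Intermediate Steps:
$21 \left(-40\right) 38 = \left(-840\right) 38 = -31920$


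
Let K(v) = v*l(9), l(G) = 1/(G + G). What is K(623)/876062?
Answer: 623/15769116 ≈ 3.9508e-5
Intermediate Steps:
l(G) = 1/(2*G)
K(v) = v/18 (K(v) = v*((½)/9) = v*((½)*(⅑)) = v*(1/18) = v/18)
K(623)/876062 = ((1/18)*623)/876062 = (623/18)*(1/876062) = 623/15769116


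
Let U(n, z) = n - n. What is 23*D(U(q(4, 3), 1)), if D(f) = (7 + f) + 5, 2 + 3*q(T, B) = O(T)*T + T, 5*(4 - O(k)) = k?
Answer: 276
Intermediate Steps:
O(k) = 4 - k/5
q(T, B) = -⅔ + T/3 + T*(4 - T/5)/3 (q(T, B) = -⅔ + ((4 - T/5)*T + T)/3 = -⅔ + (T*(4 - T/5) + T)/3 = -⅔ + (T + T*(4 - T/5))/3 = -⅔ + (T/3 + T*(4 - T/5)/3) = -⅔ + T/3 + T*(4 - T/5)/3)
U(n, z) = 0
D(f) = 12 + f
23*D(U(q(4, 3), 1)) = 23*(12 + 0) = 23*12 = 276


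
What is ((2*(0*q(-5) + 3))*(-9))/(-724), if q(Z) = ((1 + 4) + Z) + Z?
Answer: 27/362 ≈ 0.074586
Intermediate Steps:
q(Z) = 5 + 2*Z (q(Z) = (5 + Z) + Z = 5 + 2*Z)
((2*(0*q(-5) + 3))*(-9))/(-724) = ((2*(0*(5 + 2*(-5)) + 3))*(-9))/(-724) = ((2*(0*(5 - 10) + 3))*(-9))*(-1/724) = ((2*(0*(-5) + 3))*(-9))*(-1/724) = ((2*(0 + 3))*(-9))*(-1/724) = ((2*3)*(-9))*(-1/724) = (6*(-9))*(-1/724) = -54*(-1/724) = 27/362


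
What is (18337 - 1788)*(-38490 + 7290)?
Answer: -516328800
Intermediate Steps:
(18337 - 1788)*(-38490 + 7290) = 16549*(-31200) = -516328800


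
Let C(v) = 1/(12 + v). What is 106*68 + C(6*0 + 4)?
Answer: 115329/16 ≈ 7208.1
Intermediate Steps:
106*68 + C(6*0 + 4) = 106*68 + 1/(12 + (6*0 + 4)) = 7208 + 1/(12 + (0 + 4)) = 7208 + 1/(12 + 4) = 7208 + 1/16 = 115329/16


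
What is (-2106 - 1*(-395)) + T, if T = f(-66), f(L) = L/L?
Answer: -1710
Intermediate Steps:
f(L) = 1
T = 1
(-2106 - 1*(-395)) + T = (-2106 - 1*(-395)) + 1 = (-2106 + 395) + 1 = -1711 + 1 = -1710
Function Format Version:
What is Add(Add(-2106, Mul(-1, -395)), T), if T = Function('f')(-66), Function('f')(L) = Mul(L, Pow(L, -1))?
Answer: -1710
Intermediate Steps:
Function('f')(L) = 1
T = 1
Add(Add(-2106, Mul(-1, -395)), T) = Add(Add(-2106, Mul(-1, -395)), 1) = Add(Add(-2106, 395), 1) = Add(-1711, 1) = -1710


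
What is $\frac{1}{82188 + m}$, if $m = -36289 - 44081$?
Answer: $\frac{1}{1818} \approx 0.00055005$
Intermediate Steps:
$m = -80370$
$\frac{1}{82188 + m} = \frac{1}{82188 - 80370} = \frac{1}{1818}$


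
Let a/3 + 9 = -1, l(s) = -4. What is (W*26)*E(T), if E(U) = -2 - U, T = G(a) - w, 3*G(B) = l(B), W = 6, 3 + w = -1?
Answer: -728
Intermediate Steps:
w = -4 (w = -3 - 1 = -4)
a = -30 (a = -27 + 3*(-1) = -27 - 3 = -30)
G(B) = -4/3 (G(B) = (1/3)*(-4) = -4/3)
T = 8/3 (T = -4/3 - 1*(-4) = -4/3 + 4 = 8/3 ≈ 2.6667)
(W*26)*E(T) = (6*26)*(-2 - 1*8/3) = 156*(-2 - 8/3) = 156*(-14/3) = -728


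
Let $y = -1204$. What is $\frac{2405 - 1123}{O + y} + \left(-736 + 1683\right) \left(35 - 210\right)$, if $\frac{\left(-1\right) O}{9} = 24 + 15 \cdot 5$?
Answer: $- \frac{347195157}{2095} \approx -1.6573 \cdot 10^{5}$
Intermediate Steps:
$O = -891$ ($O = - 9 \left(24 + 15 \cdot 5\right) = - 9 \left(24 + 75\right) = \left(-9\right) 99 = -891$)
$\frac{2405 - 1123}{O + y} + \left(-736 + 1683\right) \left(35 - 210\right) = \frac{2405 - 1123}{-891 - 1204} + \left(-736 + 1683\right) \left(35 - 210\right) = \frac{1282}{-2095} + 947 \left(-175\right) = 1282 \left(- \frac{1}{2095}\right) - 165725 = - \frac{1282}{2095} - 165725 = - \frac{347195157}{2095}$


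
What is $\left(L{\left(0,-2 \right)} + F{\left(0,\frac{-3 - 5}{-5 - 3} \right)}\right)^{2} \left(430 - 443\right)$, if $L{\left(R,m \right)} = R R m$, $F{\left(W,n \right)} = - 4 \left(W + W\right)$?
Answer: $0$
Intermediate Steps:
$F{\left(W,n \right)} = - 8 W$ ($F{\left(W,n \right)} = - 4 \cdot 2 W = - 8 W$)
$L{\left(R,m \right)} = m R^{2}$ ($L{\left(R,m \right)} = R^{2} m = m R^{2}$)
$\left(L{\left(0,-2 \right)} + F{\left(0,\frac{-3 - 5}{-5 - 3} \right)}\right)^{2} \left(430 - 443\right) = \left(- 2 \cdot 0^{2} - 0\right)^{2} \left(430 - 443\right) = \left(\left(-2\right) 0 + 0\right)^{2} \left(-13\right) = \left(0 + 0\right)^{2} \left(-13\right) = 0^{2} \left(-13\right) = 0 \left(-13\right) = 0$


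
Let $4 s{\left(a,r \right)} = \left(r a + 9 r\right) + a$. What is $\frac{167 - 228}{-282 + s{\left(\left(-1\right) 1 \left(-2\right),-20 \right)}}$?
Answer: $\frac{122}{673} \approx 0.18128$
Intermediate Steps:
$s{\left(a,r \right)} = \frac{a}{4} + \frac{9 r}{4} + \frac{a r}{4}$ ($s{\left(a,r \right)} = \frac{\left(r a + 9 r\right) + a}{4} = \frac{\left(a r + 9 r\right) + a}{4} = \frac{\left(9 r + a r\right) + a}{4} = \frac{a + 9 r + a r}{4} = \frac{a}{4} + \frac{9 r}{4} + \frac{a r}{4}$)
$\frac{167 - 228}{-282 + s{\left(\left(-1\right) 1 \left(-2\right),-20 \right)}} = \frac{167 - 228}{-282 + \left(\frac{\left(-1\right) 1 \left(-2\right)}{4} + \frac{9}{4} \left(-20\right) + \frac{1}{4} \left(-1\right) 1 \left(-2\right) \left(-20\right)\right)} = - \frac{61}{-282 + \left(\frac{\left(-1\right) \left(-2\right)}{4} - 45 + \frac{1}{4} \left(\left(-1\right) \left(-2\right)\right) \left(-20\right)\right)} = - \frac{61}{-282 + \left(\frac{1}{4} \cdot 2 - 45 + \frac{1}{4} \cdot 2 \left(-20\right)\right)} = - \frac{61}{-282 - \frac{109}{2}} = - \frac{61}{- \frac{673}{2}} = \left(-61\right) \left(- \frac{2}{673}\right) = \frac{122}{673}$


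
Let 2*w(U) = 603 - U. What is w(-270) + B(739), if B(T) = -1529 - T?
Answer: -3663/2 ≈ -1831.5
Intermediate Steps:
w(U) = 603/2 - U/2 (w(U) = (603 - U)/2 = 603/2 - U/2)
w(-270) + B(739) = (603/2 - ½*(-270)) + (-1529 - 1*739) = (603/2 + 135) + (-1529 - 739) = 873/2 - 2268 = -3663/2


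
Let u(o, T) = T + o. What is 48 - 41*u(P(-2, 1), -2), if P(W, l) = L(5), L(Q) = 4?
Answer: -34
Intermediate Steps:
P(W, l) = 4
48 - 41*u(P(-2, 1), -2) = 48 - 41*(-2 + 4) = 48 - 41*2 = 48 - 82 = -34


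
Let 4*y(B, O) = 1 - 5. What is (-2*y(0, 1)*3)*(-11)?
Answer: -66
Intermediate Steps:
y(B, O) = -1 (y(B, O) = (1 - 5)/4 = (1/4)*(-4) = -1)
(-2*y(0, 1)*3)*(-11) = (-2*(-1)*3)*(-11) = (2*3)*(-11) = 6*(-11) = -66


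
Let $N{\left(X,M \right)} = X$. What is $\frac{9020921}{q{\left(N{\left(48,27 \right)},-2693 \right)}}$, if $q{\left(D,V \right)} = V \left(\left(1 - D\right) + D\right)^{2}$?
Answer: $- \frac{9020921}{2693} \approx -3349.8$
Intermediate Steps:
$q{\left(D,V \right)} = V$ ($q{\left(D,V \right)} = V 1^{2} = V 1 = V$)
$\frac{9020921}{q{\left(N{\left(48,27 \right)},-2693 \right)}} = \frac{9020921}{-2693} = 9020921 \left(- \frac{1}{2693}\right) = - \frac{9020921}{2693}$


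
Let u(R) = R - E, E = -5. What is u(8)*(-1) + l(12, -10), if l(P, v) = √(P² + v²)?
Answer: -13 + 2*√61 ≈ 2.6205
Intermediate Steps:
u(R) = 5 + R (u(R) = R - 1*(-5) = R + 5 = 5 + R)
u(8)*(-1) + l(12, -10) = (5 + 8)*(-1) + √(12² + (-10)²) = 13*(-1) + √(144 + 100) = -13 + √244 = -13 + 2*√61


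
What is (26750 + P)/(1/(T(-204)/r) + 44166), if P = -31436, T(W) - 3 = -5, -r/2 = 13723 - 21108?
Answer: -4686/36781 ≈ -0.12740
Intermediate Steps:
r = 14770 (r = -2*(13723 - 21108) = -2*(-7385) = 14770)
T(W) = -2 (T(W) = 3 - 5 = -2)
(26750 + P)/(1/(T(-204)/r) + 44166) = (26750 - 31436)/(1/(-2/14770) + 44166) = -4686/(1/(-2*1/14770) + 44166) = -4686/(1/(-1/7385) + 44166) = -4686/(-7385 + 44166) = -4686/36781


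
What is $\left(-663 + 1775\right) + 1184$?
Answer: $2296$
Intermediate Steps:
$\left(-663 + 1775\right) + 1184 = 1112 + 1184 = 2296$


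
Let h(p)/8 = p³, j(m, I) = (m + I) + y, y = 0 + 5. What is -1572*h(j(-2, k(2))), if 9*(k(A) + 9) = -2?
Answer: 736182272/243 ≈ 3.0296e+6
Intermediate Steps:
k(A) = -83/9 (k(A) = -9 + (⅑)*(-2) = -9 - 2/9 = -83/9)
y = 5
j(m, I) = 5 + I + m (j(m, I) = (m + I) + 5 = (I + m) + 5 = 5 + I + m)
h(p) = 8*p³
-1572*h(j(-2, k(2))) = -12576*(5 - 83/9 - 2)³ = -12576*(-56/9)³ = -12576*(-175616)/729 = -1572*(-1404928/729) = 736182272/243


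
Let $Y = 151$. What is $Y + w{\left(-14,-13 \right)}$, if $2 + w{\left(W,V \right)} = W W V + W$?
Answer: $-2413$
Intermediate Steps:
$w{\left(W,V \right)} = -2 + W + V W^{2}$ ($w{\left(W,V \right)} = -2 + \left(W W V + W\right) = -2 + \left(W^{2} V + W\right) = -2 + \left(V W^{2} + W\right) = -2 + \left(W + V W^{2}\right) = -2 + W + V W^{2}$)
$Y + w{\left(-14,-13 \right)} = 151 - \left(16 + 2548\right) = 151 - 2564 = -2413$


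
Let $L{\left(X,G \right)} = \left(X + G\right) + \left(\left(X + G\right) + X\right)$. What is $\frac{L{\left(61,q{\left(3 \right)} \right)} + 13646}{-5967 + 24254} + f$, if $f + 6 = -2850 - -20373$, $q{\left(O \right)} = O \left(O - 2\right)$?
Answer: $\frac{320347214}{18287} \approx 17518.0$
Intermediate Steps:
$q{\left(O \right)} = O \left(-2 + O\right)$
$L{\left(X,G \right)} = 2 G + 3 X$ ($L{\left(X,G \right)} = \left(G + X\right) + \left(\left(G + X\right) + X\right) = \left(G + X\right) + \left(G + 2 X\right) = 2 G + 3 X$)
$f = 17517$ ($f = -6 - -17523 = -6 + \left(-2850 + 20373\right) = -6 + 17523 = 17517$)
$\frac{L{\left(61,q{\left(3 \right)} \right)} + 13646}{-5967 + 24254} + f = \frac{\left(2 \cdot 3 \left(-2 + 3\right) + 3 \cdot 61\right) + 13646}{-5967 + 24254} + 17517 = \frac{\left(2 \cdot 3 \cdot 1 + 183\right) + 13646}{18287} + 17517 = \left(\left(2 \cdot 3 + 183\right) + 13646\right) \frac{1}{18287} + 17517 = \left(\left(6 + 183\right) + 13646\right) \frac{1}{18287} + 17517 = \left(189 + 13646\right) \frac{1}{18287} + 17517 = 13835 \cdot \frac{1}{18287} + 17517 = \frac{13835}{18287} + 17517 = \frac{320347214}{18287}$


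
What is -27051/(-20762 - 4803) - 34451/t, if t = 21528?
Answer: -298385887/550363320 ≈ -0.54216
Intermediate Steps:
-27051/(-20762 - 4803) - 34451/t = -27051/(-20762 - 4803) - 34451/21528 = -27051/(-25565) - 34451*1/21528 = -27051*(-1/25565) - 34451/21528 = 27051/25565 - 34451/21528 = -298385887/550363320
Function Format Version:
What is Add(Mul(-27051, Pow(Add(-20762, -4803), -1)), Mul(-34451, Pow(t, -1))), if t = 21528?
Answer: Rational(-298385887, 550363320) ≈ -0.54216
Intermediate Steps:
Add(Mul(-27051, Pow(Add(-20762, -4803), -1)), Mul(-34451, Pow(t, -1))) = Add(Mul(-27051, Pow(Add(-20762, -4803), -1)), Mul(-34451, Pow(21528, -1))) = Add(Mul(-27051, Pow(-25565, -1)), Mul(-34451, Rational(1, 21528))) = Add(Mul(-27051, Rational(-1, 25565)), Rational(-34451, 21528)) = Add(Rational(27051, 25565), Rational(-34451, 21528)) = Rational(-298385887, 550363320)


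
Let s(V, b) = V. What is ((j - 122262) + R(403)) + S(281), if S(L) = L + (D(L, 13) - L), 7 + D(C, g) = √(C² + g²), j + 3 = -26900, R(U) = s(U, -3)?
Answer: -148769 + √79130 ≈ -1.4849e+5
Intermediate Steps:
R(U) = U
j = -26903 (j = -3 - 26900 = -26903)
D(C, g) = -7 + √(C² + g²)
S(L) = -7 + √(169 + L²) (S(L) = L + ((-7 + √(L² + 13²)) - L) = L + ((-7 + √(L² + 169)) - L) = L + ((-7 + √(169 + L²)) - L) = L + (-7 + √(169 + L²) - L) = -7 + √(169 + L²))
((j - 122262) + R(403)) + S(281) = ((-26903 - 122262) + 403) + (-7 + √(169 + 281²)) = (-149165 + 403) + (-7 + √(169 + 78961)) = -148762 + (-7 + √79130) = -148769 + √79130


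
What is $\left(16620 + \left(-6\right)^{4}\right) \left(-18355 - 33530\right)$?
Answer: $-929571660$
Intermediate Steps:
$\left(16620 + \left(-6\right)^{4}\right) \left(-18355 - 33530\right) = \left(16620 + 1296\right) \left(-51885\right) = 17916 \left(-51885\right) = -929571660$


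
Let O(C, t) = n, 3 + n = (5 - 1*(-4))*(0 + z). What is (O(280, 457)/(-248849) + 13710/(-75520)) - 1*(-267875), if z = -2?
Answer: 503419195194613/1879307648 ≈ 2.6788e+5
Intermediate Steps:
n = -21 (n = -3 + (5 - 1*(-4))*(0 - 2) = -3 + (5 + 4)*(-2) = -3 + 9*(-2) = -3 - 18 = -21)
O(C, t) = -21
(O(280, 457)/(-248849) + 13710/(-75520)) - 1*(-267875) = (-21/(-248849) + 13710/(-75520)) - 1*(-267875) = (-21*(-1/248849) + 13710*(-1/75520)) + 267875 = (21/248849 - 1371/7552) + 267875 = -341013387/1879307648 + 267875 = 503419195194613/1879307648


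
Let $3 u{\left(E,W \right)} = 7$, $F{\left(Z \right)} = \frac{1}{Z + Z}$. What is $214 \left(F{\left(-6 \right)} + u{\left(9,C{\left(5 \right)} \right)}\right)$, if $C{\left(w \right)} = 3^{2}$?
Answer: $\frac{963}{2} \approx 481.5$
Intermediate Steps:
$C{\left(w \right)} = 9$
$F{\left(Z \right)} = \frac{1}{2 Z}$
$u{\left(E,W \right)} = \frac{7}{3}$ ($u{\left(E,W \right)} = \frac{1}{3} \cdot 7 = \frac{7}{3}$)
$214 \left(F{\left(-6 \right)} + u{\left(9,C{\left(5 \right)} \right)}\right) = 214 \left(\frac{1}{2 \left(-6\right)} + \frac{7}{3}\right) = 214 \left(\frac{1}{2} \left(- \frac{1}{6}\right) + \frac{7}{3}\right) = 214 \left(- \frac{1}{12} + \frac{7}{3}\right) = 214 \cdot \frac{9}{4} = \frac{963}{2}$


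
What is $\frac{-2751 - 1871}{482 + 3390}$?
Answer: $- \frac{2311}{1936} \approx -1.1937$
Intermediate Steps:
$\frac{-2751 - 1871}{482 + 3390} = - \frac{4622}{3872} = \left(-4622\right) \frac{1}{3872} = - \frac{2311}{1936}$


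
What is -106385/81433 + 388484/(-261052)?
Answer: -79421704/28420117 ≈ -2.7946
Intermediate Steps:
-106385/81433 + 388484/(-261052) = -106385*1/81433 + 388484*(-1/261052) = -106385/81433 - 5713/3839 = -79421704/28420117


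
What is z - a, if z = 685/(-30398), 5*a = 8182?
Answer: -248719861/151990 ≈ -1636.4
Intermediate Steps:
a = 8182/5 (a = (1/5)*8182 = 8182/5 ≈ 1636.4)
z = -685/30398 (z = 685*(-1/30398) = -685/30398 ≈ -0.022534)
z - a = -685/30398 - 1*8182/5 = -685/30398 - 8182/5 = -248719861/151990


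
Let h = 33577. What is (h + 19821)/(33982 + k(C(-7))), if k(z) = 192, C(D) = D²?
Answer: 26699/17087 ≈ 1.5625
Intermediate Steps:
(h + 19821)/(33982 + k(C(-7))) = (33577 + 19821)/(33982 + 192) = 53398/34174 = 53398*(1/34174) = 26699/17087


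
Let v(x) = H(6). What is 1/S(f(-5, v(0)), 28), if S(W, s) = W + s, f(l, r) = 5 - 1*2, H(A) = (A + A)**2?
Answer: 1/31 ≈ 0.032258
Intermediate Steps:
H(A) = 4*A**2 (H(A) = (2*A)**2 = 4*A**2)
v(x) = 144 (v(x) = 4*6**2 = 4*36 = 144)
f(l, r) = 3 (f(l, r) = 5 - 2 = 3)
1/S(f(-5, v(0)), 28) = 1/(3 + 28) = 1/31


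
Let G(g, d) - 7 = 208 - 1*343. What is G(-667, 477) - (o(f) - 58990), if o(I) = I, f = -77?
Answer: 58939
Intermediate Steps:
G(g, d) = -128 (G(g, d) = 7 + (208 - 1*343) = 7 + (208 - 343) = 7 - 135 = -128)
G(-667, 477) - (o(f) - 58990) = -128 - (-77 - 58990) = -128 - 1*(-59067) = -128 + 59067 = 58939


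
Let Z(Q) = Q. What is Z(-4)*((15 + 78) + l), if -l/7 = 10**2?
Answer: 2428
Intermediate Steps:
l = -700 (l = -7*10**2 = -7*100 = -700)
Z(-4)*((15 + 78) + l) = -4*((15 + 78) - 700) = -4*(93 - 700) = -4*(-607) = 2428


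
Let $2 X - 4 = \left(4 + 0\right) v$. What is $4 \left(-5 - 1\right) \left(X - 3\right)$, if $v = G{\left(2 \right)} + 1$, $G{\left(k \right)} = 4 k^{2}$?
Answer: $-792$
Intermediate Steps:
$v = 17$ ($v = 4 \cdot 2^{2} + 1 = 4 \cdot 4 + 1 = 16 + 1 = 17$)
$X = 36$ ($X = 2 + \frac{\left(4 + 0\right) 17}{2} = 2 + \frac{4 \cdot 17}{2} = 2 + \frac{1}{2} \cdot 68 = 2 + 34 = 36$)
$4 \left(-5 - 1\right) \left(X - 3\right) = 4 \left(-5 - 1\right) \left(36 - 3\right) = 4 \left(\left(-6\right) 33\right) = 4 \left(-198\right) = -792$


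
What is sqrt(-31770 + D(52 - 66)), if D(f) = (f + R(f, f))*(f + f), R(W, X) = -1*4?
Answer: 9*I*sqrt(386) ≈ 176.82*I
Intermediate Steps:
R(W, X) = -4
D(f) = 2*f*(-4 + f) (D(f) = (f - 4)*(f + f) = (-4 + f)*(2*f) = 2*f*(-4 + f))
sqrt(-31770 + D(52 - 66)) = sqrt(-31770 + 2*(52 - 66)*(-4 + (52 - 66))) = sqrt(-31770 + 2*(-14)*(-4 - 14)) = sqrt(-31770 + 2*(-14)*(-18)) = sqrt(-31770 + 504) = sqrt(-31266) = 9*I*sqrt(386)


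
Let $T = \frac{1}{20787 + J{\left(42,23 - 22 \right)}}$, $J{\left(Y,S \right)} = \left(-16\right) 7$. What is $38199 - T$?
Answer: $\frac{789764324}{20675} \approx 38199.0$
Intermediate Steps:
$J{\left(Y,S \right)} = -112$
$T = \frac{1}{20675}$ ($T = \frac{1}{20787 - 112} = \frac{1}{20675} \approx 4.8368 \cdot 10^{-5}$)
$38199 - T = 38199 - \frac{1}{20675} = \frac{789764324}{20675}$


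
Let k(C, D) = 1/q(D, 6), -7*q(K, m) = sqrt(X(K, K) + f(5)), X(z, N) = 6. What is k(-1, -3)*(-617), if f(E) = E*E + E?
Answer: 4319/6 ≈ 719.83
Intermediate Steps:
f(E) = E + E**2 (f(E) = E**2 + E = E + E**2)
q(K, m) = -6/7 (q(K, m) = -sqrt(6 + 5*(1 + 5))/7 = -sqrt(6 + 5*6)/7 = -sqrt(6 + 30)/7 = -sqrt(36)/7 = -1/7*6 = -6/7)
k(C, D) = -7/6 (k(C, D) = 1/(-6/7) = -7/6)
k(-1, -3)*(-617) = -7/6*(-617) = 4319/6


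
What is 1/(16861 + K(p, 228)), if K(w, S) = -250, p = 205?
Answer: 1/16611 ≈ 6.0201e-5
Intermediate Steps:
1/(16861 + K(p, 228)) = 1/(16861 - 250) = 1/16611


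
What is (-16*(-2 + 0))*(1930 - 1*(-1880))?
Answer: 121920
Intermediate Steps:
(-16*(-2 + 0))*(1930 - 1*(-1880)) = (-16*(-2))*(1930 + 1880) = 32*3810 = 121920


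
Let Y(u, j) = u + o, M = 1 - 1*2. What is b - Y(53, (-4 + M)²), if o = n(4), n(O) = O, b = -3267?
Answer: -3324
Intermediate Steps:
o = 4
M = -1 (M = 1 - 2 = -1)
Y(u, j) = 4 + u (Y(u, j) = u + 4 = 4 + u)
b - Y(53, (-4 + M)²) = -3267 - (4 + 53) = -3267 - 1*57 = -3267 - 57 = -3324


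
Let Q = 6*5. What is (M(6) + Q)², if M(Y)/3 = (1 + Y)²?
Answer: 31329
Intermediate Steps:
Q = 30
M(Y) = 3*(1 + Y)²
(M(6) + Q)² = (3*(1 + 6)² + 30)² = (3*7² + 30)² = (3*49 + 30)² = (147 + 30)² = 177² = 31329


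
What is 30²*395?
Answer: 355500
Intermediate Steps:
30²*395 = 900*395 = 355500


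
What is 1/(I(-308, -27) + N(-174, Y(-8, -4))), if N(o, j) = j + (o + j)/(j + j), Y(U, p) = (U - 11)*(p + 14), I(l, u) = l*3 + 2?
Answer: -95/105549 ≈ -0.00090006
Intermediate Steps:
I(l, u) = 2 + 3*l (I(l, u) = 3*l + 2 = 2 + 3*l)
Y(U, p) = (-11 + U)*(14 + p)
N(o, j) = j + (j + o)/(2*j) (N(o, j) = j + (j + o)/((2*j)) = j + (j + o)*(1/(2*j)) = j + (j + o)/(2*j))
1/(I(-308, -27) + N(-174, Y(-8, -4))) = 1/((2 + 3*(-308)) + (½ + (-154 - 11*(-4) + 14*(-8) - 8*(-4)) + (½)*(-174)/(-154 - 11*(-4) + 14*(-8) - 8*(-4)))) = 1/((2 - 924) + (½ + (-154 + 44 - 112 + 32) + (½)*(-174)/(-154 + 44 - 112 + 32))) = 1/(-922 + (½ - 190 + (½)*(-174)/(-190))) = 1/(-922 + (½ - 190 + (½)*(-174)*(-1/190))) = 1/(-922 + (½ - 190 + 87/190)) = 1/(-922 - 17959/95) = 1/(-105549/95) = -95/105549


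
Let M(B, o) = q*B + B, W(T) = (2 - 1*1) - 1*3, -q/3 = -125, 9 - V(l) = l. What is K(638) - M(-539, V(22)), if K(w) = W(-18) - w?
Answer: 202024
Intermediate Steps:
V(l) = 9 - l
q = 375 (q = -3*(-125) = 375)
W(T) = -2 (W(T) = (2 - 1) - 3 = 1 - 3 = -2)
M(B, o) = 376*B (M(B, o) = 375*B + B = 376*B)
K(w) = -2 - w
K(638) - M(-539, V(22)) = (-2 - 1*638) - 376*(-539) = (-2 - 638) - 1*(-202664) = -640 + 202664 = 202024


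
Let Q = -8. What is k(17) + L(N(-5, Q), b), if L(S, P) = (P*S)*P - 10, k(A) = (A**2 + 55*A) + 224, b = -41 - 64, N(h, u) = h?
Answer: -53687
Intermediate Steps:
b = -105
k(A) = 224 + A**2 + 55*A
L(S, P) = -10 + S*P**2 (L(S, P) = S*P**2 - 10 = -10 + S*P**2)
k(17) + L(N(-5, Q), b) = (224 + 17**2 + 55*17) + (-10 - 5*(-105)**2) = (224 + 289 + 935) + (-10 - 5*11025) = 1448 + (-10 - 55125) = 1448 - 55135 = -53687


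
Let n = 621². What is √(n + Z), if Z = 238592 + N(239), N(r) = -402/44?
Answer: 5*√12084974/22 ≈ 790.08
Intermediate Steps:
N(r) = -201/22 (N(r) = -402*1/44 = -201/22)
Z = 5248823/22 (Z = 238592 - 201/22 = 5248823/22 ≈ 2.3858e+5)
n = 385641
√(n + Z) = √(385641 + 5248823/22) = √(13732925/22) = 5*√12084974/22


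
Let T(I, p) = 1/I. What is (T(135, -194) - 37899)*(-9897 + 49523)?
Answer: -202741039864/135 ≈ -1.5018e+9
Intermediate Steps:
(T(135, -194) - 37899)*(-9897 + 49523) = (1/135 - 37899)*(-9897 + 49523) = (1/135 - 37899)*39626 = -5116364/135*39626 = -202741039864/135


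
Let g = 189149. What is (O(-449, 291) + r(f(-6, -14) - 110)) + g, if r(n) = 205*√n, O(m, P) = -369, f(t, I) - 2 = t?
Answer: 188780 + 205*I*√114 ≈ 1.8878e+5 + 2188.8*I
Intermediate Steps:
f(t, I) = 2 + t
(O(-449, 291) + r(f(-6, -14) - 110)) + g = (-369 + 205*√((2 - 6) - 110)) + 189149 = (-369 + 205*√(-4 - 110)) + 189149 = (-369 + 205*√(-114)) + 189149 = (-369 + 205*(I*√114)) + 189149 = (-369 + 205*I*√114) + 189149 = 188780 + 205*I*√114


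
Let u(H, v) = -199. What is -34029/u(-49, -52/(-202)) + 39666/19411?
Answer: 3358947/19411 ≈ 173.04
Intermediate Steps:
-34029/u(-49, -52/(-202)) + 39666/19411 = -34029/(-199) + 39666/19411 = -34029*(-1/199) + 39666*(1/19411) = 171 + 39666/19411 = 3358947/19411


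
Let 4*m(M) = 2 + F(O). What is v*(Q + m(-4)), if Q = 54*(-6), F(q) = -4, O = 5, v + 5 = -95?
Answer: 32450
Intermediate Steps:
v = -100 (v = -5 - 95 = -100)
m(M) = -½ (m(M) = (2 - 4)/4 = (¼)*(-2) = -½)
Q = -324
v*(Q + m(-4)) = -100*(-324 - ½) = -100*(-649/2) = 32450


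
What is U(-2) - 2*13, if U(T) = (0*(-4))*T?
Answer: -26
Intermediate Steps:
U(T) = 0 (U(T) = 0*T = 0)
U(-2) - 2*13 = 0 - 2*13 = 0 - 26 = -26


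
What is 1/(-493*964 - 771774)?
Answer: -1/1247026 ≈ -8.0191e-7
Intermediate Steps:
1/(-493*964 - 771774) = 1/(-475252 - 771774) = 1/(-1247026) = -1/1247026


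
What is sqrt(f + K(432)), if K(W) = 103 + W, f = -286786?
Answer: I*sqrt(286251) ≈ 535.02*I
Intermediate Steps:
sqrt(f + K(432)) = sqrt(-286786 + (103 + 432)) = sqrt(-286786 + 535) = sqrt(-286251) = I*sqrt(286251)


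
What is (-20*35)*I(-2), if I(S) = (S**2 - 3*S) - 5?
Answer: -3500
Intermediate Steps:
I(S) = -5 + S**2 - 3*S
(-20*35)*I(-2) = (-20*35)*(-5 + (-2)**2 - 3*(-2)) = -700*(-5 + 4 + 6) = -700*5 = -3500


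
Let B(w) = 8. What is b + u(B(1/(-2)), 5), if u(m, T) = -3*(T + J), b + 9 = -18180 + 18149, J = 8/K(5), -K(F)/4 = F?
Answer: -269/5 ≈ -53.800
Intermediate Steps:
K(F) = -4*F
J = -⅖ (J = 8/((-4*5)) = 8/(-20) = 8*(-1/20) = -⅖ ≈ -0.40000)
b = -40 (b = -9 + (-18180 + 18149) = -9 - 31 = -40)
u(m, T) = 6/5 - 3*T (u(m, T) = -3*(T - ⅖) = -3*(-⅖ + T) = 6/5 - 3*T)
b + u(B(1/(-2)), 5) = -40 + (6/5 - 3*5) = -40 + (6/5 - 15) = -40 - 69/5 = -269/5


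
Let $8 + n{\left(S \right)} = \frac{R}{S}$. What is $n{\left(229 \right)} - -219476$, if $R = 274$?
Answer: $\frac{50258446}{229} \approx 2.1947 \cdot 10^{5}$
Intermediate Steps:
$n{\left(S \right)} = -8 + \frac{274}{S}$
$n{\left(229 \right)} - -219476 = \left(-8 + \frac{274}{229}\right) - -219476 = \left(-8 + 274 \cdot \frac{1}{229}\right) + 219476 = \left(-8 + \frac{274}{229}\right) + 219476 = - \frac{1558}{229} + 219476 = \frac{50258446}{229}$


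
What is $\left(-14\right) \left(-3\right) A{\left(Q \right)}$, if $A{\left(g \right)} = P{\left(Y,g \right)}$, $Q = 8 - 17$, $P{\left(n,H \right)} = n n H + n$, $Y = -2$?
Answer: $-1596$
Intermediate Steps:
$P{\left(n,H \right)} = n + H n^{2}$ ($P{\left(n,H \right)} = n^{2} H + n = H n^{2} + n = n + H n^{2}$)
$Q = -9$ ($Q = 8 - 17 = -9$)
$A{\left(g \right)} = -2 + 4 g$ ($A{\left(g \right)} = - 2 \left(1 + g \left(-2\right)\right) = - 2 \left(1 - 2 g\right) = -2 + 4 g$)
$\left(-14\right) \left(-3\right) A{\left(Q \right)} = \left(-14\right) \left(-3\right) \left(-2 + 4 \left(-9\right)\right) = 42 \left(-2 - 36\right) = 42 \left(-38\right) = -1596$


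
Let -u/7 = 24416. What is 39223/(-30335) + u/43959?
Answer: -6908819377/1333496265 ≈ -5.1810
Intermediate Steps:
u = -170912 (u = -7*24416 = -170912)
39223/(-30335) + u/43959 = 39223/(-30335) - 170912/43959 = 39223*(-1/30335) - 170912*1/43959 = -39223/30335 - 170912/43959 = -6908819377/1333496265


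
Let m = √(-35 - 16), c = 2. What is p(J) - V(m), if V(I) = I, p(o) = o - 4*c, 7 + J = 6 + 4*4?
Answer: 7 - I*√51 ≈ 7.0 - 7.1414*I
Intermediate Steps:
J = 15 (J = -7 + (6 + 4*4) = -7 + (6 + 16) = -7 + 22 = 15)
p(o) = -8 + o (p(o) = o - 4*2 = o - 8 = -8 + o)
m = I*√51 (m = √(-51) = I*√51 ≈ 7.1414*I)
p(J) - V(m) = (-8 + 15) - I*√51 = 7 - I*√51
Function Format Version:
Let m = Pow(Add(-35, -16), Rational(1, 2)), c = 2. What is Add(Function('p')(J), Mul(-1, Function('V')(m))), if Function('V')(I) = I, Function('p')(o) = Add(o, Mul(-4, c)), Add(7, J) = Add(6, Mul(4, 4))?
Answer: Add(7, Mul(-1, I, Pow(51, Rational(1, 2)))) ≈ Add(7.0000, Mul(-7.1414, I))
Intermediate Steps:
J = 15 (J = Add(-7, Add(6, Mul(4, 4))) = Add(-7, Add(6, 16)) = Add(-7, 22) = 15)
Function('p')(o) = Add(-8, o) (Function('p')(o) = Add(o, Mul(-4, 2)) = Add(o, -8) = Add(-8, o))
m = Mul(I, Pow(51, Rational(1, 2))) (m = Pow(-51, Rational(1, 2)) = Mul(I, Pow(51, Rational(1, 2))) ≈ Mul(7.1414, I))
Add(Function('p')(J), Mul(-1, Function('V')(m))) = Add(Add(-8, 15), Mul(-1, Mul(I, Pow(51, Rational(1, 2))))) = Add(7, Mul(-1, I, Pow(51, Rational(1, 2))))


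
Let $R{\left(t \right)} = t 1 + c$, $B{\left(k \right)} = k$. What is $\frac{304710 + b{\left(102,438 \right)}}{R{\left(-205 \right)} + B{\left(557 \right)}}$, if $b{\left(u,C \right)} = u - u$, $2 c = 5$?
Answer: $\frac{609420}{709} \approx 859.55$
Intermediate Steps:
$c = \frac{5}{2}$ ($c = \frac{1}{2} \cdot 5 = \frac{5}{2} \approx 2.5$)
$R{\left(t \right)} = \frac{5}{2} + t$ ($R{\left(t \right)} = t 1 + \frac{5}{2} = t + \frac{5}{2} = \frac{5}{2} + t$)
$b{\left(u,C \right)} = 0$
$\frac{304710 + b{\left(102,438 \right)}}{R{\left(-205 \right)} + B{\left(557 \right)}} = \frac{304710 + 0}{\left(\frac{5}{2} - 205\right) + 557} = \frac{304710}{- \frac{405}{2} + 557} = \frac{304710}{\frac{709}{2}} = 304710 \cdot \frac{2}{709} = \frac{609420}{709}$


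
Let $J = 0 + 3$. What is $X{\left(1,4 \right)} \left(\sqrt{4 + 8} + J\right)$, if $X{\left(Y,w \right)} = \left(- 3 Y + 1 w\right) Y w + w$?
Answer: $24 + 16 \sqrt{3} \approx 51.713$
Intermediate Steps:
$X{\left(Y,w \right)} = w + Y w \left(w - 3 Y\right)$ ($X{\left(Y,w \right)} = \left(- 3 Y + w\right) Y w + w = \left(w - 3 Y\right) Y w + w = Y \left(w - 3 Y\right) w + w = Y w \left(w - 3 Y\right) + w = w + Y w \left(w - 3 Y\right)$)
$J = 3$
$X{\left(1,4 \right)} \left(\sqrt{4 + 8} + J\right) = 4 \left(1 - 3 \cdot 1^{2} + 1 \cdot 4\right) \left(\sqrt{4 + 8} + 3\right) = 4 \left(1 - 3 + 4\right) \left(\sqrt{12} + 3\right) = 4 \left(1 - 3 + 4\right) \left(2 \sqrt{3} + 3\right) = 4 \cdot 2 \left(3 + 2 \sqrt{3}\right) = 8 \left(3 + 2 \sqrt{3}\right) = 24 + 16 \sqrt{3}$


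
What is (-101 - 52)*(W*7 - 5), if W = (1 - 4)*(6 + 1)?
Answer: 23256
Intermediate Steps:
W = -21 (W = -3*7 = -21)
(-101 - 52)*(W*7 - 5) = (-101 - 52)*(-21*7 - 5) = -153*(-147 - 5) = -153*(-152) = 23256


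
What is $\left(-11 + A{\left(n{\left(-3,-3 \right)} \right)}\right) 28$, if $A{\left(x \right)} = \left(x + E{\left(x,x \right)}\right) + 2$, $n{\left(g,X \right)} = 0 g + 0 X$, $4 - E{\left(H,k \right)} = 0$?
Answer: $-140$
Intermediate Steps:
$E{\left(H,k \right)} = 4$ ($E{\left(H,k \right)} = 4 - 0 = 4 + 0 = 4$)
$n{\left(g,X \right)} = 0$ ($n{\left(g,X \right)} = 0 + 0 = 0$)
$A{\left(x \right)} = 6 + x$ ($A{\left(x \right)} = \left(x + 4\right) + 2 = \left(4 + x\right) + 2 = 6 + x$)
$\left(-11 + A{\left(n{\left(-3,-3 \right)} \right)}\right) 28 = \left(-11 + \left(6 + 0\right)\right) 28 = \left(-11 + 6\right) 28 = \left(-5\right) 28 = -140$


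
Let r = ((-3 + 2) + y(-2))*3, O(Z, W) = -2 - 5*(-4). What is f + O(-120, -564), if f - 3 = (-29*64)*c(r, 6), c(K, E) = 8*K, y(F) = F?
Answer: 133653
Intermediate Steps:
O(Z, W) = 18 (O(Z, W) = -2 + 20 = 18)
r = -9 (r = ((-3 + 2) - 2)*3 = (-1 - 2)*3 = -3*3 = -9)
f = 133635 (f = 3 + (-29*64)*(8*(-9)) = 3 - 1856*(-72) = 3 + 133632 = 133635)
f + O(-120, -564) = 133635 + 18 = 133653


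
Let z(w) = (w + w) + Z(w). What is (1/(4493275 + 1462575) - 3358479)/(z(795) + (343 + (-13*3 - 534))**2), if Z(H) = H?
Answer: -20002597152149/329269167250 ≈ -60.748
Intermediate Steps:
z(w) = 3*w (z(w) = (w + w) + w = 2*w + w = 3*w)
(1/(4493275 + 1462575) - 3358479)/(z(795) + (343 + (-13*3 - 534))**2) = (1/(4493275 + 1462575) - 3358479)/(3*795 + (343 + (-13*3 - 534))**2) = (1/5955850 - 3358479)/(2385 + (343 + (-39 - 534))**2) = (1/5955850 - 3358479)/(2385 + (343 - 573)**2) = -20002597152149/(5955850*(2385 + (-230)**2)) = -20002597152149/(5955850*(2385 + 52900)) = -20002597152149/5955850/55285 = -20002597152149/5955850*1/55285 = -20002597152149/329269167250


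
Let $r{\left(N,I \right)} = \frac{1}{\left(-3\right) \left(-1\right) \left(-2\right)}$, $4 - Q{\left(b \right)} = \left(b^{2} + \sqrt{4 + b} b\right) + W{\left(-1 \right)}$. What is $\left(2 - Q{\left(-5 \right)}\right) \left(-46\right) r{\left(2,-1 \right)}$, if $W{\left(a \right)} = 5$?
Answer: $\frac{644}{3} - \frac{115 i}{3} \approx 214.67 - 38.333 i$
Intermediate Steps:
$Q{\left(b \right)} = -1 - b^{2} - b \sqrt{4 + b}$ ($Q{\left(b \right)} = 4 - \left(\left(b^{2} + \sqrt{4 + b} b\right) + 5\right) = 4 - \left(\left(b^{2} + b \sqrt{4 + b}\right) + 5\right) = 4 - \left(5 + b^{2} + b \sqrt{4 + b}\right) = -1 - b^{2} - b \sqrt{4 + b}$)
$r{\left(N,I \right)} = - \frac{1}{6}$ ($r{\left(N,I \right)} = \frac{1}{3 \left(-2\right)} = \frac{1}{-6} = - \frac{1}{6}$)
$\left(2 - Q{\left(-5 \right)}\right) \left(-46\right) r{\left(2,-1 \right)} = \left(2 - \left(-1 - \left(-5\right)^{2} - - 5 \sqrt{4 - 5}\right)\right) \left(-46\right) \left(- \frac{1}{6}\right) = \left(2 - \left(-1 - 25 - - 5 \sqrt{-1}\right)\right) \left(-46\right) \left(- \frac{1}{6}\right) = \left(2 - \left(-1 - 25 - - 5 i\right)\right) \left(-46\right) \left(- \frac{1}{6}\right) = \left(2 - \left(-1 - 25 + 5 i\right)\right) \left(-46\right) \left(- \frac{1}{6}\right) = \left(2 - \left(-26 + 5 i\right)\right) \left(-46\right) \left(- \frac{1}{6}\right) = \left(2 + \left(26 - 5 i\right)\right) \left(-46\right) \left(- \frac{1}{6}\right) = \left(28 - 5 i\right) \left(-46\right) \left(- \frac{1}{6}\right) = \left(-1288 + 230 i\right) \left(- \frac{1}{6}\right) = \frac{644}{3} - \frac{115 i}{3}$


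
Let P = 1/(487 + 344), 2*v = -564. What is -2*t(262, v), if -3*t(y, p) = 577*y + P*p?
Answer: 27916736/277 ≈ 1.0078e+5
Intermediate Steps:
v = -282 (v = (½)*(-564) = -282)
P = 1/831 ≈ 0.0012034
t(y, p) = -577*y/3 - p/2493 (t(y, p) = -(577*y + p/831)/3 = -577*y/3 - p/2493)
-2*t(262, v) = -2*(-577/3*262 - 1/2493*(-282)) = -2*(-151174/3 + 94/831) = -2*(-13958368/277) = 27916736/277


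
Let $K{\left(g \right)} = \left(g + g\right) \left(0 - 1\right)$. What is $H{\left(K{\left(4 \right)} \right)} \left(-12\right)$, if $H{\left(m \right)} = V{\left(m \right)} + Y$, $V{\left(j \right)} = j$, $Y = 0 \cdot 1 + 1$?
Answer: $84$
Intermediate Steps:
$Y = 1$ ($Y = 0 + 1 = 1$)
$K{\left(g \right)} = - 2 g$ ($K{\left(g \right)} = 2 g \left(-1\right) = - 2 g$)
$H{\left(m \right)} = 1 + m$ ($H{\left(m \right)} = m + 1 = 1 + m$)
$H{\left(K{\left(4 \right)} \right)} \left(-12\right) = \left(1 - 8\right) \left(-12\right) = \left(-7\right) \left(-12\right) = 84$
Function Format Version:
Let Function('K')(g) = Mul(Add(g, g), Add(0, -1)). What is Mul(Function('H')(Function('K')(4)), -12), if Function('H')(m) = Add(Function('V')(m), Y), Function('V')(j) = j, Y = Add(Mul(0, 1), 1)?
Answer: 84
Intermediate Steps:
Y = 1 (Y = Add(0, 1) = 1)
Function('K')(g) = Mul(-2, g) (Function('K')(g) = Mul(Mul(2, g), -1) = Mul(-2, g))
Function('H')(m) = Add(1, m) (Function('H')(m) = Add(m, 1) = Add(1, m))
Mul(Function('H')(Function('K')(4)), -12) = Mul(Add(1, Mul(-2, 4)), -12) = Mul(Add(1, -8), -12) = Mul(-7, -12) = 84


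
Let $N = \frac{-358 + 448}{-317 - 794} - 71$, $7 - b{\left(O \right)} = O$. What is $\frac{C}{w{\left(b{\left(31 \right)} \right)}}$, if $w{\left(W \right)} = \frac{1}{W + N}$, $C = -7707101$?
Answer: $\frac{814139614135}{1111} \approx 7.328 \cdot 10^{8}$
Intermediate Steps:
$b{\left(O \right)} = 7 - O$
$N = - \frac{78971}{1111}$ ($N = \frac{90}{-1111} - 71 = 90 \left(- \frac{1}{1111}\right) - 71 = - \frac{90}{1111} - 71 = - \frac{78971}{1111} \approx -71.081$)
$w{\left(W \right)} = \frac{1}{- \frac{78971}{1111} + W}$ ($w{\left(W \right)} = \frac{1}{W - \frac{78971}{1111}} = \frac{1}{- \frac{78971}{1111} + W}$)
$\frac{C}{w{\left(b{\left(31 \right)} \right)}} = - \frac{7707101}{1111 \frac{1}{-78971 + 1111 \left(7 - 31\right)}} = - \frac{7707101}{1111 \frac{1}{-78971 + 1111 \left(-24\right)}} = - \frac{7707101}{1111 \frac{1}{-78971 - 26664}} = - \frac{7707101}{1111 \frac{1}{-105635}} = - \frac{7707101}{1111 \left(- \frac{1}{105635}\right)} = - \frac{7707101}{- \frac{1111}{105635}} = \left(-7707101\right) \left(- \frac{105635}{1111}\right) = \frac{814139614135}{1111}$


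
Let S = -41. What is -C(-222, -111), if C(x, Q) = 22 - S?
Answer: -63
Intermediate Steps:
C(x, Q) = 63 (C(x, Q) = 22 - 1*(-41) = 22 + 41 = 63)
-C(-222, -111) = -1*63 = -63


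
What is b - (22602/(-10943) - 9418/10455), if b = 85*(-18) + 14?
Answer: -10182633968/6729945 ≈ -1513.0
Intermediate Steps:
b = -1516 (b = -1530 + 14 = -1516)
b - (22602/(-10943) - 9418/10455) = -1516 - (22602/(-10943) - 9418/10455) = -1516 - (22602*(-1/10943) - 9418*1/10455) = -1516 - (-22602/10943 - 554/615) = -1516 - 1*(-19962652/6729945) = -1516 + 19962652/6729945 = -10182633968/6729945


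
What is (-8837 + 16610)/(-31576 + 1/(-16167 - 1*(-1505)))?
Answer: -113967726/462967313 ≈ -0.24617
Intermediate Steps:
(-8837 + 16610)/(-31576 + 1/(-16167 - 1*(-1505))) = 7773/(-31576 + 1/(-16167 + 1505)) = 7773/(-31576 + 1/(-14662)) = 7773/(-31576 - 1/14662) = 7773/(-462967313/14662) = 7773*(-14662/462967313) = -113967726/462967313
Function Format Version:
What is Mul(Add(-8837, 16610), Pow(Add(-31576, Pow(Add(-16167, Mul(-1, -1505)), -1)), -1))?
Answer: Rational(-113967726, 462967313) ≈ -0.24617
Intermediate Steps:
Mul(Add(-8837, 16610), Pow(Add(-31576, Pow(Add(-16167, Mul(-1, -1505)), -1)), -1)) = Mul(7773, Pow(Add(-31576, Pow(Add(-16167, 1505), -1)), -1)) = Mul(7773, Pow(Add(-31576, Pow(-14662, -1)), -1)) = Mul(7773, Pow(Add(-31576, Rational(-1, 14662)), -1)) = Mul(7773, Pow(Rational(-462967313, 14662), -1)) = Mul(7773, Rational(-14662, 462967313)) = Rational(-113967726, 462967313)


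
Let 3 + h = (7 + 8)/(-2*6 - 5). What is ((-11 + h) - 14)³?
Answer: -118370771/4913 ≈ -24093.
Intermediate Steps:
h = -66/17 (h = -3 + (7 + 8)/(-2*6 - 5) = -3 + 15/(-12 - 5) = -3 + 15/(-17) = -3 + 15*(-1/17) = -3 - 15/17 = -66/17 ≈ -3.8824)
((-11 + h) - 14)³ = ((-11 - 66/17) - 14)³ = (-253/17 - 14)³ = (-491/17)³ = -118370771/4913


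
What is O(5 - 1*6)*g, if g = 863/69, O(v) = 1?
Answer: 863/69 ≈ 12.507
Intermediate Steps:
g = 863/69 (g = 863*(1/69) = 863/69 ≈ 12.507)
O(5 - 1*6)*g = 1*(863/69) = 863/69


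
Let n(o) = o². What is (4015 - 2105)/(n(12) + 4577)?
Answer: 1910/4721 ≈ 0.40458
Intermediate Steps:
(4015 - 2105)/(n(12) + 4577) = (4015 - 2105)/(12² + 4577) = 1910/(144 + 4577) = 1910/4721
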